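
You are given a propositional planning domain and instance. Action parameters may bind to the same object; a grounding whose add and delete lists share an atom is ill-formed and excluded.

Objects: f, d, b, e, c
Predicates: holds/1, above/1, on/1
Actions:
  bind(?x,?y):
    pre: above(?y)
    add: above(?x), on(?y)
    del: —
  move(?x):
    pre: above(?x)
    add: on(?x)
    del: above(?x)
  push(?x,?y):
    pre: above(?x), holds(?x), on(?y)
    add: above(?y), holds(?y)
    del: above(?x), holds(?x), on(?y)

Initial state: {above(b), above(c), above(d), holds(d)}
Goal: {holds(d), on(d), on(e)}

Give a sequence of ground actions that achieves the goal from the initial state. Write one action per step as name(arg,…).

bind(e,d); bind(f,e)

1. bind(e,d)  →  {above(b), above(c), above(d), above(e), holds(d), on(d)}
2. bind(f,e)  →  {above(b), above(c), above(d), above(e), above(f), holds(d), on(d), on(e)}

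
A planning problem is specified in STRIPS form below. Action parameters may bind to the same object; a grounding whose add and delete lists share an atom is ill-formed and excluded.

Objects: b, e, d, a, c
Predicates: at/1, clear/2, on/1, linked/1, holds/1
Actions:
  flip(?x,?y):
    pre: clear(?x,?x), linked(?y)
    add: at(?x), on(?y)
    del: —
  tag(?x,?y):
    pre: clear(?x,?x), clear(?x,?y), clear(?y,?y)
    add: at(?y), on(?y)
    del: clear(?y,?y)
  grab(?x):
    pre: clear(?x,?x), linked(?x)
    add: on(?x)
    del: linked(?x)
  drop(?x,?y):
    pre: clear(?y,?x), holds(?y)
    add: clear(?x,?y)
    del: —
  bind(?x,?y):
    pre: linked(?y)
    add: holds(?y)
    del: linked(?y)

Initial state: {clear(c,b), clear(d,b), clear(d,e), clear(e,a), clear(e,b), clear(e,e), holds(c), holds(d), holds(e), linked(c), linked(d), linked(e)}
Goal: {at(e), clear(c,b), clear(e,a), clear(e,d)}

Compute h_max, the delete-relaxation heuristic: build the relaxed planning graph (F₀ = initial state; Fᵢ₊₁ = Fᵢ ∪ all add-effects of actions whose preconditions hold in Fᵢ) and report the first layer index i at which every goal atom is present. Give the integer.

F0 = init (12 atoms)
F1 = F0 ∪ {at(e), clear(a,e), clear(b,c), clear(b,d), clear(b,e), clear(e,d), on(c), on(d), on(e)}  (21 atoms)
goal ⊆ F1  ⇒  h_max = 1

1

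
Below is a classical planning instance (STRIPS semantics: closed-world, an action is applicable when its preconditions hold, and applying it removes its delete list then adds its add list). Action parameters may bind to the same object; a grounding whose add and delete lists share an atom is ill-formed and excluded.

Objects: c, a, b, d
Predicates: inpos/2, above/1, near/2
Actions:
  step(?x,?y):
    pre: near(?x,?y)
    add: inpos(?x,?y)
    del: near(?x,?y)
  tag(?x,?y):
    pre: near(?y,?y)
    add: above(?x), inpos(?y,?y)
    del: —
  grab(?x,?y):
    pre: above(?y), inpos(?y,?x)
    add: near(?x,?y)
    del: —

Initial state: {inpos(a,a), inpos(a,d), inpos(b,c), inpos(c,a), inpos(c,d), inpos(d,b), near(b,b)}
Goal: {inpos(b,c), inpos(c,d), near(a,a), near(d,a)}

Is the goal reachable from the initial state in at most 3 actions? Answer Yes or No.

Yes

1. tag(a,b)  →  {above(a), inpos(a,a), inpos(a,d), inpos(b,b), inpos(b,c), inpos(c,a), inpos(c,d), inpos(d,b), near(b,b)}
2. grab(a,a)  →  {above(a), inpos(a,a), inpos(a,d), inpos(b,b), inpos(b,c), inpos(c,a), inpos(c,d), inpos(d,b), near(a,a), near(b,b)}
3. grab(d,a)  →  {above(a), inpos(a,a), inpos(a,d), inpos(b,b), inpos(b,c), inpos(c,a), inpos(c,d), inpos(d,b), near(a,a), near(b,b), near(d,a)}
optimal plan length = 3; 3 ≤ 3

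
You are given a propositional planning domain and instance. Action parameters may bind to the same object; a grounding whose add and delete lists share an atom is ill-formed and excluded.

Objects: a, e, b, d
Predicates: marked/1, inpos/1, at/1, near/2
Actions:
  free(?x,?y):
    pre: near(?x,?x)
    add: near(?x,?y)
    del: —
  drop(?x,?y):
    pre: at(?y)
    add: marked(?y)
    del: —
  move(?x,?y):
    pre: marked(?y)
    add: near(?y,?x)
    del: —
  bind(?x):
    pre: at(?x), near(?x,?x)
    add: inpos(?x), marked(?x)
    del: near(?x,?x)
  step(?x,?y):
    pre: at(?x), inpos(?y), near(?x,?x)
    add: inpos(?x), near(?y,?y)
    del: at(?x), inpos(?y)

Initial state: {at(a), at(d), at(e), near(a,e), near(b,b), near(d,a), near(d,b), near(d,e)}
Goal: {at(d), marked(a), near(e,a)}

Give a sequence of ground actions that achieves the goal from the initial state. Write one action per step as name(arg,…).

1. drop(a,a)  →  {at(a), at(d), at(e), marked(a), near(a,e), near(b,b), near(d,a), near(d,b), near(d,e)}
2. drop(a,e)  →  {at(a), at(d), at(e), marked(a), marked(e), near(a,e), near(b,b), near(d,a), near(d,b), near(d,e)}
3. move(a,e)  →  {at(a), at(d), at(e), marked(a), marked(e), near(a,e), near(b,b), near(d,a), near(d,b), near(d,e), near(e,a)}

drop(a,a); drop(a,e); move(a,e)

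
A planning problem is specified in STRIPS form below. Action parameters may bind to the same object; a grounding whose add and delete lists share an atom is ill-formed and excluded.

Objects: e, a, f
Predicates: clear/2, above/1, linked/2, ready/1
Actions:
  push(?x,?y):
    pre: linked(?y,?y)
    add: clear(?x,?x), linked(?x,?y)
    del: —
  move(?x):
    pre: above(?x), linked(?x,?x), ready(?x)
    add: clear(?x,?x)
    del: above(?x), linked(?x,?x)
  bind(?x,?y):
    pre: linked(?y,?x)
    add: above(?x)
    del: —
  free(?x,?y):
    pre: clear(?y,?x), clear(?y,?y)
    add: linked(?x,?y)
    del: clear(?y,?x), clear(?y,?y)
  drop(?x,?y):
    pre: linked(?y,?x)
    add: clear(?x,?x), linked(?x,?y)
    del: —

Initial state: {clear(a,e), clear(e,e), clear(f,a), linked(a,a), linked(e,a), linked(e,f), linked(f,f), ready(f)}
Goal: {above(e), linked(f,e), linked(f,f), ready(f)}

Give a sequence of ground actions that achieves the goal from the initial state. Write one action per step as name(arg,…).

1. drop(f,e)  →  {clear(a,e), clear(e,e), clear(f,a), clear(f,f), linked(a,a), linked(e,a), linked(e,f), linked(f,e), linked(f,f), ready(f)}
2. bind(e,f)  →  {above(e), clear(a,e), clear(e,e), clear(f,a), clear(f,f), linked(a,a), linked(e,a), linked(e,f), linked(f,e), linked(f,f), ready(f)}

drop(f,e); bind(e,f)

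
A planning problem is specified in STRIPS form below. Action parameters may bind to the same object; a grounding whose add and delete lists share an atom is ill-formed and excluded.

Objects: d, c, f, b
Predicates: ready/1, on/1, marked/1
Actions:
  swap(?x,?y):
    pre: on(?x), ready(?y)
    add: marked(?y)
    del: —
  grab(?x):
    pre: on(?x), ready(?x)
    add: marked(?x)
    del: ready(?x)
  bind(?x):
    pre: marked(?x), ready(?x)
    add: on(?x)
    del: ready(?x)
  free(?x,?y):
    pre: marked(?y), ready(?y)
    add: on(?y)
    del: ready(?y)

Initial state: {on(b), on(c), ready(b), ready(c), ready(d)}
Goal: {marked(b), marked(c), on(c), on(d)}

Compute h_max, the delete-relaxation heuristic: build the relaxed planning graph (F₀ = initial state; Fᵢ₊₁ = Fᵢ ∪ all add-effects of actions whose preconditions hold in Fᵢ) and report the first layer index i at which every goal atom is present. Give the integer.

2

F0 = init (5 atoms)
F1 = F0 ∪ {marked(b), marked(c), marked(d)}  (8 atoms)
F2 = F1 ∪ {on(d)}  (9 atoms)
goal ⊆ F2  ⇒  h_max = 2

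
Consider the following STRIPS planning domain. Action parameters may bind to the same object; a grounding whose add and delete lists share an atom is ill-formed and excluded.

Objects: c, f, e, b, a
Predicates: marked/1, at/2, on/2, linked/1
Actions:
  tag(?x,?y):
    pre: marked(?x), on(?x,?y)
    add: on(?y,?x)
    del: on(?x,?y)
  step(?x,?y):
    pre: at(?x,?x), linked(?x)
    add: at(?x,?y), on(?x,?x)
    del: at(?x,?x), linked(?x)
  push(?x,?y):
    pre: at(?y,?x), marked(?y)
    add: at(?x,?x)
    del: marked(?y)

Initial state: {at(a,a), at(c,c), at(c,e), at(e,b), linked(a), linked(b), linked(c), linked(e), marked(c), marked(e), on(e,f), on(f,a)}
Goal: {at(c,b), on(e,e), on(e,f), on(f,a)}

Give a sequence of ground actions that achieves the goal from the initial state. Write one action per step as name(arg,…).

1. step(c,b)  →  {at(a,a), at(c,b), at(c,e), at(e,b), linked(a), linked(b), linked(e), marked(c), marked(e), on(c,c), on(e,f), on(f,a)}
2. push(e,c)  →  {at(a,a), at(c,b), at(c,e), at(e,b), at(e,e), linked(a), linked(b), linked(e), marked(e), on(c,c), on(e,f), on(f,a)}
3. step(e,c)  →  {at(a,a), at(c,b), at(c,e), at(e,b), at(e,c), linked(a), linked(b), marked(e), on(c,c), on(e,e), on(e,f), on(f,a)}

step(c,b); push(e,c); step(e,c)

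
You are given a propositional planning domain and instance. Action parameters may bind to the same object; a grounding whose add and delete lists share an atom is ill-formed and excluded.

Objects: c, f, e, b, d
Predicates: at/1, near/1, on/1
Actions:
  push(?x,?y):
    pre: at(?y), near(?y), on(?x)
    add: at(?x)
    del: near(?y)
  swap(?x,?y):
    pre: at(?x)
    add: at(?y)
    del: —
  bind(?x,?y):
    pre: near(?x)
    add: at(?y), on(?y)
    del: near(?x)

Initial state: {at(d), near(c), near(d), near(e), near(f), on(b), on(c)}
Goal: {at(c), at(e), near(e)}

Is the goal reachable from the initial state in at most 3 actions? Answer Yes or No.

1. push(c,d)  →  {at(c), at(d), near(c), near(e), near(f), on(b), on(c)}
2. swap(c,e)  →  {at(c), at(d), at(e), near(c), near(e), near(f), on(b), on(c)}
optimal plan length = 2; 2 ≤ 3

Yes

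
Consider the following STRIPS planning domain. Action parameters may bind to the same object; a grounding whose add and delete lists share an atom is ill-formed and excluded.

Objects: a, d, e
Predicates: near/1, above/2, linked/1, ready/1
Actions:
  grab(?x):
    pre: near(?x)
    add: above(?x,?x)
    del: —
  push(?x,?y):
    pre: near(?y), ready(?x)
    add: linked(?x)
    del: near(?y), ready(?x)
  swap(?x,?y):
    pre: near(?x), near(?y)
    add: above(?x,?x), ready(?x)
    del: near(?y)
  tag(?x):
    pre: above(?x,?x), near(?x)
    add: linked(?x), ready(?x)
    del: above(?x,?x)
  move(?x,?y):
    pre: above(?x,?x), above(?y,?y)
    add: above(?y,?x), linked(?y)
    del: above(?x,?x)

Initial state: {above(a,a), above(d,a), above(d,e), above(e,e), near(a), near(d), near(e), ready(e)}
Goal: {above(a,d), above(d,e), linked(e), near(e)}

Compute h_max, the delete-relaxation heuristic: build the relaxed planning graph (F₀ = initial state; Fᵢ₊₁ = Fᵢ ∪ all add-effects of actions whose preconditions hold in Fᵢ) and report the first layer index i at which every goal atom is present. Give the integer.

2

F0 = init (8 atoms)
F1 = F0 ∪ {above(a,e), above(d,d), above(e,a), linked(a), linked(e), ready(a), ready(d)}  (15 atoms)
F2 = F1 ∪ {above(a,d), above(e,d), linked(d)}  (18 atoms)
goal ⊆ F2  ⇒  h_max = 2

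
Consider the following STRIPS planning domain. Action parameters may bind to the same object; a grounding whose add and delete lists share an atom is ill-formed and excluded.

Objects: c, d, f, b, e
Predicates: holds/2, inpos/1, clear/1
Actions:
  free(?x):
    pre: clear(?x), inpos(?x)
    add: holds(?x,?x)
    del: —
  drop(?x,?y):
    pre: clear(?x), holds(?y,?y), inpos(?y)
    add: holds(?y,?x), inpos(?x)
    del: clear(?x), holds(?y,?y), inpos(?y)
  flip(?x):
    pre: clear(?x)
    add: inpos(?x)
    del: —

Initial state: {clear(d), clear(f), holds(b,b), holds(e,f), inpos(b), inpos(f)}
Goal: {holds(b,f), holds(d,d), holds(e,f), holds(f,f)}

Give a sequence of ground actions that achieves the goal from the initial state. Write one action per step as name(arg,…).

1. free(f)  →  {clear(d), clear(f), holds(b,b), holds(e,f), holds(f,f), inpos(b), inpos(f)}
2. drop(f,b)  →  {clear(d), holds(b,f), holds(e,f), holds(f,f), inpos(f)}
3. flip(d)  →  {clear(d), holds(b,f), holds(e,f), holds(f,f), inpos(d), inpos(f)}
4. free(d)  →  {clear(d), holds(b,f), holds(d,d), holds(e,f), holds(f,f), inpos(d), inpos(f)}

free(f); drop(f,b); flip(d); free(d)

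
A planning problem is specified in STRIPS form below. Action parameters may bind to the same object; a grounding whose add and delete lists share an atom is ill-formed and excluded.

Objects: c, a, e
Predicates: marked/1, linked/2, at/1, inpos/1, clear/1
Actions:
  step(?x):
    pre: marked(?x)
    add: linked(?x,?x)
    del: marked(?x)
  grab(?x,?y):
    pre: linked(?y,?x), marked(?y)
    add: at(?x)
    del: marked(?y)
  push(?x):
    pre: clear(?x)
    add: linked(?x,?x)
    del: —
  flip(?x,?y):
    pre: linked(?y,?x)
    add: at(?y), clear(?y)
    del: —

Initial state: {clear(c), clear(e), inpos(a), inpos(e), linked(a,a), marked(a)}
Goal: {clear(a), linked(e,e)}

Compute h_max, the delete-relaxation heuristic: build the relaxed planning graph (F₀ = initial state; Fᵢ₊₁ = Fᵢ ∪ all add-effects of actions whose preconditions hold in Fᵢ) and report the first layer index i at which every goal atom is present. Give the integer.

F0 = init (6 atoms)
F1 = F0 ∪ {at(a), clear(a), linked(c,c), linked(e,e)}  (10 atoms)
goal ⊆ F1  ⇒  h_max = 1

1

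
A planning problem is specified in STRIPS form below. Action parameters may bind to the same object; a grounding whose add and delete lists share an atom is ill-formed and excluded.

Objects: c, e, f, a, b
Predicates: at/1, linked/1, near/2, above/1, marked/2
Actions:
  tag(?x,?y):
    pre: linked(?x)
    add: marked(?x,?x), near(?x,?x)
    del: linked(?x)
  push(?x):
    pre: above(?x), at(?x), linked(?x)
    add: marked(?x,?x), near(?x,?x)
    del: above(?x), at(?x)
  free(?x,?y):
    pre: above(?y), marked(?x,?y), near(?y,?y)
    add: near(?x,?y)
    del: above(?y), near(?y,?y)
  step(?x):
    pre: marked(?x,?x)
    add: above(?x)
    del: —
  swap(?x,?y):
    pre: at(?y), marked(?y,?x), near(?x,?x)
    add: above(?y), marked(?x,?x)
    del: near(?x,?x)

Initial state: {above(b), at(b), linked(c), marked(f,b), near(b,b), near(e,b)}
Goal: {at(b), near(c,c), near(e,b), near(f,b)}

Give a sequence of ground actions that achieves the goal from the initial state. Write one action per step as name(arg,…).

1. tag(c,c)  →  {above(b), at(b), marked(c,c), marked(f,b), near(b,b), near(c,c), near(e,b)}
2. free(f,b)  →  {at(b), marked(c,c), marked(f,b), near(c,c), near(e,b), near(f,b)}

tag(c,c); free(f,b)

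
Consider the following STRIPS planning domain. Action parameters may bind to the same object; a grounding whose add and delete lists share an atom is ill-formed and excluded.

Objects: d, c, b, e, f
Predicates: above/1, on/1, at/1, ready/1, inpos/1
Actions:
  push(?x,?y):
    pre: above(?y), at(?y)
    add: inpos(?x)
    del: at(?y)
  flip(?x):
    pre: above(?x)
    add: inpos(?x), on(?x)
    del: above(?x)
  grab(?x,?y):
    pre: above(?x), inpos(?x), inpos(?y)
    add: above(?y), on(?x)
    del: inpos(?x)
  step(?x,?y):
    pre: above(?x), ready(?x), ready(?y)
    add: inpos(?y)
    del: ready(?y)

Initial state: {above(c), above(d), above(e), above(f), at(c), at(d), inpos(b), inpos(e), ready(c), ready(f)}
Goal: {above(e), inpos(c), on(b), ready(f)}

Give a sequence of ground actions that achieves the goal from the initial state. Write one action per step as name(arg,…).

push(c,d); grab(e,b); flip(b)

1. push(c,d)  →  {above(c), above(d), above(e), above(f), at(c), inpos(b), inpos(c), inpos(e), ready(c), ready(f)}
2. grab(e,b)  →  {above(b), above(c), above(d), above(e), above(f), at(c), inpos(b), inpos(c), on(e), ready(c), ready(f)}
3. flip(b)  →  {above(c), above(d), above(e), above(f), at(c), inpos(b), inpos(c), on(b), on(e), ready(c), ready(f)}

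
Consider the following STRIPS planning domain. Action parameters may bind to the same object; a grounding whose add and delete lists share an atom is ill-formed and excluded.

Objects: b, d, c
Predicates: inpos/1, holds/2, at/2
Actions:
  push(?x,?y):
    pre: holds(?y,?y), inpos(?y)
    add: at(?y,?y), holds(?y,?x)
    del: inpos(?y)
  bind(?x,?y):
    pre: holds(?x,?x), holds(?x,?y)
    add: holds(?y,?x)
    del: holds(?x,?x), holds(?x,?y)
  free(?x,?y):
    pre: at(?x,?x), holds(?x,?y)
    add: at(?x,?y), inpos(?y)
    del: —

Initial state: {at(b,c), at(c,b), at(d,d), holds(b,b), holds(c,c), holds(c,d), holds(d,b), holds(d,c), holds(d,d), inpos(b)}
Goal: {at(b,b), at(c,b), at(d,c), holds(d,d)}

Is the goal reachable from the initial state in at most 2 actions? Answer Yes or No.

1. push(b,b)  →  {at(b,b), at(b,c), at(c,b), at(d,d), holds(b,b), holds(c,c), holds(c,d), holds(d,b), holds(d,c), holds(d,d)}
2. free(d,c)  →  {at(b,b), at(b,c), at(c,b), at(d,c), at(d,d), holds(b,b), holds(c,c), holds(c,d), holds(d,b), holds(d,c), holds(d,d), inpos(c)}
optimal plan length = 2; 2 ≤ 2

Yes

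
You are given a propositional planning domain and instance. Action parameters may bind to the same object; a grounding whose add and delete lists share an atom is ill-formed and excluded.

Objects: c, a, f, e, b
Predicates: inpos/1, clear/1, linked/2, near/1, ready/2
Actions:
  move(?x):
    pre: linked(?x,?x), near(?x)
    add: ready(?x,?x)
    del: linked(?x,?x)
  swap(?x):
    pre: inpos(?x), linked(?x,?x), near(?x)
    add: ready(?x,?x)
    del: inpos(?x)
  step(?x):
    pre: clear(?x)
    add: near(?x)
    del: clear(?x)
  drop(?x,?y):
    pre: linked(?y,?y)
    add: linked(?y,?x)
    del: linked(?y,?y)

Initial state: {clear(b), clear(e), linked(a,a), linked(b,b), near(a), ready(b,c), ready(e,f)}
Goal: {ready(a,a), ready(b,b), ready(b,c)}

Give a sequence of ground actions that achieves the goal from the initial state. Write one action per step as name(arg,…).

1. move(a)  →  {clear(b), clear(e), linked(b,b), near(a), ready(a,a), ready(b,c), ready(e,f)}
2. step(b)  →  {clear(e), linked(b,b), near(a), near(b), ready(a,a), ready(b,c), ready(e,f)}
3. move(b)  →  {clear(e), near(a), near(b), ready(a,a), ready(b,b), ready(b,c), ready(e,f)}

move(a); step(b); move(b)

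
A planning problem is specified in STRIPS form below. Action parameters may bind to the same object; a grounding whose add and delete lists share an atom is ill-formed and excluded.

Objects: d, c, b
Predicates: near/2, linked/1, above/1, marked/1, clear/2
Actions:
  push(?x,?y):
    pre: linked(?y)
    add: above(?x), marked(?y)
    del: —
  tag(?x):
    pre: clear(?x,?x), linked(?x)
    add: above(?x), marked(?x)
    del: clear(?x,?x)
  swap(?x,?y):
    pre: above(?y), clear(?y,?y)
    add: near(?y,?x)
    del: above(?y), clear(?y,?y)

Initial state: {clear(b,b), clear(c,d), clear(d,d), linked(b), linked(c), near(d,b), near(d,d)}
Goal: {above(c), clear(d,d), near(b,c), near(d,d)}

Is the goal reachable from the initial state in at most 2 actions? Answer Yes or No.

1. push(c,c)  →  {above(c), clear(b,b), clear(c,d), clear(d,d), linked(b), linked(c), marked(c), near(d,b), near(d,d)}
2. push(b,c)  →  {above(b), above(c), clear(b,b), clear(c,d), clear(d,d), linked(b), linked(c), marked(c), near(d,b), near(d,d)}
3. swap(c,b)  →  {above(c), clear(c,d), clear(d,d), linked(b), linked(c), marked(c), near(b,c), near(d,b), near(d,d)}
optimal plan length = 3; 3 > 2

No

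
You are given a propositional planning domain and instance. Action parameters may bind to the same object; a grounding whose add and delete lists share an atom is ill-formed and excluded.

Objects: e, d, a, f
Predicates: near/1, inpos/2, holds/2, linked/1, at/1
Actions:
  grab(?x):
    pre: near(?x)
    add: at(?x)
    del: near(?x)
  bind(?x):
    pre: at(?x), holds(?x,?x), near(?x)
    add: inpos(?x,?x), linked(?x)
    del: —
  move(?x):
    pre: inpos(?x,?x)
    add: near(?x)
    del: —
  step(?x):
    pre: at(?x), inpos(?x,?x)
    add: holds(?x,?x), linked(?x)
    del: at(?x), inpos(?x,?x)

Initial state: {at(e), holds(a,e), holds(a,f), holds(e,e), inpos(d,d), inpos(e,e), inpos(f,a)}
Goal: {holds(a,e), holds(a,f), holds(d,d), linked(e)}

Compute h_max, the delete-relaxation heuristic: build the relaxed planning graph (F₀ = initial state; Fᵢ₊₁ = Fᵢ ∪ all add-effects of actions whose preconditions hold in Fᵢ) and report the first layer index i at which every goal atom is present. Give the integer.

3

F0 = init (7 atoms)
F1 = F0 ∪ {linked(e), near(d), near(e)}  (10 atoms)
F2 = F1 ∪ {at(d)}  (11 atoms)
F3 = F2 ∪ {holds(d,d), linked(d)}  (13 atoms)
goal ⊆ F3  ⇒  h_max = 3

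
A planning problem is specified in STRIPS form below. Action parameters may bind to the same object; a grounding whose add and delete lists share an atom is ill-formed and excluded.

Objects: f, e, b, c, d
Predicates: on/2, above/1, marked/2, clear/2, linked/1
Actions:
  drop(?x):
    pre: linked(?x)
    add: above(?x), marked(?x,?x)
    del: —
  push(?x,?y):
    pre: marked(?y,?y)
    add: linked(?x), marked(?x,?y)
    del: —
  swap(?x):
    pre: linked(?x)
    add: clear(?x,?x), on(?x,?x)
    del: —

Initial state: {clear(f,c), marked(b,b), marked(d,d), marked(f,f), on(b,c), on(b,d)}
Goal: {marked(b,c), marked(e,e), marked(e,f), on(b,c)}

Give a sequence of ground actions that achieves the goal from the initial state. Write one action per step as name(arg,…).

1. push(e,f)  →  {clear(f,c), linked(e), marked(b,b), marked(d,d), marked(e,f), marked(f,f), on(b,c), on(b,d)}
2. drop(e)  →  {above(e), clear(f,c), linked(e), marked(b,b), marked(d,d), marked(e,e), marked(e,f), marked(f,f), on(b,c), on(b,d)}
3. push(c,f)  →  {above(e), clear(f,c), linked(c), linked(e), marked(b,b), marked(c,f), marked(d,d), marked(e,e), marked(e,f), marked(f,f), on(b,c), on(b,d)}
4. drop(c)  →  {above(c), above(e), clear(f,c), linked(c), linked(e), marked(b,b), marked(c,c), marked(c,f), marked(d,d), marked(e,e), marked(e,f), marked(f,f), on(b,c), on(b,d)}
5. push(b,c)  →  {above(c), above(e), clear(f,c), linked(b), linked(c), linked(e), marked(b,b), marked(b,c), marked(c,c), marked(c,f), marked(d,d), marked(e,e), marked(e,f), marked(f,f), on(b,c), on(b,d)}

push(e,f); drop(e); push(c,f); drop(c); push(b,c)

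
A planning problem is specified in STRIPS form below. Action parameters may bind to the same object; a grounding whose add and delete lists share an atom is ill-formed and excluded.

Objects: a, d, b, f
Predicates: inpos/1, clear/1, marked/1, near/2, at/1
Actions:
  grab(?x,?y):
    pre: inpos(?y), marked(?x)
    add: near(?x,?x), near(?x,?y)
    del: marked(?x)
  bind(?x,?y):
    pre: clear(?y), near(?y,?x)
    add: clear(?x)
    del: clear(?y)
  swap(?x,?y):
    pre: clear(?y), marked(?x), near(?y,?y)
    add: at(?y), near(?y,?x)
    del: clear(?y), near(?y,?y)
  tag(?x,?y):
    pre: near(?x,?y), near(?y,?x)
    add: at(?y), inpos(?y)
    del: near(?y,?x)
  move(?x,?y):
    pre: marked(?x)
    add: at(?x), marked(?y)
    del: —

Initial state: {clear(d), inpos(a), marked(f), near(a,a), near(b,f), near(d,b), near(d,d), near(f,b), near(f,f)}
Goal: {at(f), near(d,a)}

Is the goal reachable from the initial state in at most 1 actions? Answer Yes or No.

No

1. move(f,a)  →  {at(f), clear(d), inpos(a), marked(a), marked(f), near(a,a), near(b,f), near(d,b), near(d,d), near(f,b), near(f,f)}
2. swap(a,d)  →  {at(d), at(f), inpos(a), marked(a), marked(f), near(a,a), near(b,f), near(d,a), near(d,b), near(f,b), near(f,f)}
optimal plan length = 2; 2 > 1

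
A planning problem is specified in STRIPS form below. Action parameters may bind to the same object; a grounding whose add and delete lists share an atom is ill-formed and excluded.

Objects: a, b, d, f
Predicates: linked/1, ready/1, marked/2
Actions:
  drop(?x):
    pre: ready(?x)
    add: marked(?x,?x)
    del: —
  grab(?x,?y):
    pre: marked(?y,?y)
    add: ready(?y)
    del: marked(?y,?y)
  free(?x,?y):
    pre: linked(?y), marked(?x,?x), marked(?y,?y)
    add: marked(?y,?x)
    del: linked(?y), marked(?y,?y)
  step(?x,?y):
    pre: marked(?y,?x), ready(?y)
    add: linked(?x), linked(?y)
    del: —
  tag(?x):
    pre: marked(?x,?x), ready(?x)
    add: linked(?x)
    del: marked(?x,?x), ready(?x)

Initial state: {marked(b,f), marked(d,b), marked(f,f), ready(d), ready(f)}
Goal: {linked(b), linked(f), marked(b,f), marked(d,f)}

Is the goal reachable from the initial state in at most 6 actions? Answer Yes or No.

1. drop(d)  →  {marked(b,f), marked(d,b), marked(d,d), marked(f,f), ready(d), ready(f)}
2. step(b,d)  →  {linked(b), linked(d), marked(b,f), marked(d,b), marked(d,d), marked(f,f), ready(d), ready(f)}
3. free(f,d)  →  {linked(b), marked(b,f), marked(d,b), marked(d,f), marked(f,f), ready(d), ready(f)}
4. step(f,d)  →  {linked(b), linked(d), linked(f), marked(b,f), marked(d,b), marked(d,f), marked(f,f), ready(d), ready(f)}
optimal plan length = 4; 4 ≤ 6

Yes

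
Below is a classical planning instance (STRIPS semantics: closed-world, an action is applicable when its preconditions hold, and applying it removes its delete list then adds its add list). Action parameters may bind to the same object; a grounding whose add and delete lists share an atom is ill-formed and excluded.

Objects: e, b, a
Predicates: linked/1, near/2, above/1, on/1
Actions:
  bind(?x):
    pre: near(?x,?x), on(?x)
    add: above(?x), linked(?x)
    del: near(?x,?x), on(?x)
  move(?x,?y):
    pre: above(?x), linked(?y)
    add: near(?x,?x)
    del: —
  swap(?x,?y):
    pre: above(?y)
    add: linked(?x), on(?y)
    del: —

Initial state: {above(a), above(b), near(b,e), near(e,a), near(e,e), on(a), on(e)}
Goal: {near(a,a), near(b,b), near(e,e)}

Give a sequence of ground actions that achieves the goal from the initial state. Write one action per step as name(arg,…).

swap(e,b); move(b,e); move(a,e)

1. swap(e,b)  →  {above(a), above(b), linked(e), near(b,e), near(e,a), near(e,e), on(a), on(b), on(e)}
2. move(b,e)  →  {above(a), above(b), linked(e), near(b,b), near(b,e), near(e,a), near(e,e), on(a), on(b), on(e)}
3. move(a,e)  →  {above(a), above(b), linked(e), near(a,a), near(b,b), near(b,e), near(e,a), near(e,e), on(a), on(b), on(e)}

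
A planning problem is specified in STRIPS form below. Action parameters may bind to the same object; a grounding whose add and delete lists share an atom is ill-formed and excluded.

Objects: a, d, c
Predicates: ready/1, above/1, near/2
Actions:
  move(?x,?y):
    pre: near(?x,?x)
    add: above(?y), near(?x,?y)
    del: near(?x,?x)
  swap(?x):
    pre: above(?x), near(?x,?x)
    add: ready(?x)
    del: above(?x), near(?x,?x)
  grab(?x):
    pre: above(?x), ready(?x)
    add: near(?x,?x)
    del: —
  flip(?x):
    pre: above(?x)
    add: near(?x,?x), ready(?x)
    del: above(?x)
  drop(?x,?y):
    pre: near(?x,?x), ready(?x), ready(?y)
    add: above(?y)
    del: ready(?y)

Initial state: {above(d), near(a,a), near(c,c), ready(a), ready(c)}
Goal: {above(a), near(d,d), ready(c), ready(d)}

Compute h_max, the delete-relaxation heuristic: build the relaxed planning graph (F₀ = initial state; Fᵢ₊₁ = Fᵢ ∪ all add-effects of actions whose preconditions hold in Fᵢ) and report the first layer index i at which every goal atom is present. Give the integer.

F0 = init (5 atoms)
F1 = F0 ∪ {above(a), above(c), near(a,c), near(a,d), near(c,a), near(c,d), near(d,d), ready(d)}  (13 atoms)
goal ⊆ F1  ⇒  h_max = 1

1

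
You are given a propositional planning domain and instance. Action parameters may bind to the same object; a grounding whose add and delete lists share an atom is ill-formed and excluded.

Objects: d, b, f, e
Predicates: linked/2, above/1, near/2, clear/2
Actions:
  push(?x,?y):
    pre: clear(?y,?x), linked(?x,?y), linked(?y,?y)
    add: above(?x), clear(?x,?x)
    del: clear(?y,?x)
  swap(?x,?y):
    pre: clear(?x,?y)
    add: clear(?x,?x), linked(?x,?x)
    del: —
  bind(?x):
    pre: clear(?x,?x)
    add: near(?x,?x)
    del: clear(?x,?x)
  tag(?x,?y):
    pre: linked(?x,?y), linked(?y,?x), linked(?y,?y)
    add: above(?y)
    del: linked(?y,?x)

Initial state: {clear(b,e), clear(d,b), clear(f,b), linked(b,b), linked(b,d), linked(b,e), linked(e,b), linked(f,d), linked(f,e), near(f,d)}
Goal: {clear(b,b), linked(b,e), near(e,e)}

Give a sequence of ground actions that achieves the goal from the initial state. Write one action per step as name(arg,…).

1. swap(b,e)  →  {clear(b,b), clear(b,e), clear(d,b), clear(f,b), linked(b,b), linked(b,d), linked(b,e), linked(e,b), linked(f,d), linked(f,e), near(f,d)}
2. push(e,b)  →  {above(e), clear(b,b), clear(d,b), clear(e,e), clear(f,b), linked(b,b), linked(b,d), linked(b,e), linked(e,b), linked(f,d), linked(f,e), near(f,d)}
3. bind(e)  →  {above(e), clear(b,b), clear(d,b), clear(f,b), linked(b,b), linked(b,d), linked(b,e), linked(e,b), linked(f,d), linked(f,e), near(e,e), near(f,d)}

swap(b,e); push(e,b); bind(e)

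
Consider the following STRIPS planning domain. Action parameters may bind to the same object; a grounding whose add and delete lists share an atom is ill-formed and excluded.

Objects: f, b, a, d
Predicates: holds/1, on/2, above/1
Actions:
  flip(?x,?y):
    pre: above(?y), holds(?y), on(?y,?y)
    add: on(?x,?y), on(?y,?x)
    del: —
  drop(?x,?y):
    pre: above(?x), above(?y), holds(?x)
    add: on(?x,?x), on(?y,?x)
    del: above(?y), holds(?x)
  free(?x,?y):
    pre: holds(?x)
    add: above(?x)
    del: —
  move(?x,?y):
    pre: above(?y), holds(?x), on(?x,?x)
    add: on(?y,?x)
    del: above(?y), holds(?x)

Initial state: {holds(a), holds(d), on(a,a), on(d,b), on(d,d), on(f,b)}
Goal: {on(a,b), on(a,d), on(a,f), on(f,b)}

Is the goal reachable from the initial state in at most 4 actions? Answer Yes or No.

Yes

1. free(a,f)  →  {above(a), holds(a), holds(d), on(a,a), on(d,b), on(d,d), on(f,b)}
2. flip(f,a)  →  {above(a), holds(a), holds(d), on(a,a), on(a,f), on(d,b), on(d,d), on(f,a), on(f,b)}
3. flip(b,a)  →  {above(a), holds(a), holds(d), on(a,a), on(a,b), on(a,f), on(b,a), on(d,b), on(d,d), on(f,a), on(f,b)}
4. flip(d,a)  →  {above(a), holds(a), holds(d), on(a,a), on(a,b), on(a,d), on(a,f), on(b,a), on(d,a), on(d,b), on(d,d), on(f,a), on(f,b)}
optimal plan length = 4; 4 ≤ 4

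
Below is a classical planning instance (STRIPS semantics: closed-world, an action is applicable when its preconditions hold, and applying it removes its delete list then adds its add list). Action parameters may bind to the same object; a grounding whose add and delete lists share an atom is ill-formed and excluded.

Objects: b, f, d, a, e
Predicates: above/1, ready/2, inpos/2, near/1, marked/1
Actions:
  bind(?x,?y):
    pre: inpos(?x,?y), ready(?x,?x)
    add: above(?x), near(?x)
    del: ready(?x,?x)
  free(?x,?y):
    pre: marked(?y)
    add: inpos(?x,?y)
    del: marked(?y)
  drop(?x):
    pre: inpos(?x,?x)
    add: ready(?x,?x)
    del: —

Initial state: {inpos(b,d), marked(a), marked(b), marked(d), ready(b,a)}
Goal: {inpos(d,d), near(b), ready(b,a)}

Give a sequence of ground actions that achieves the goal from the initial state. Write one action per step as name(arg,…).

1. free(b,b)  →  {inpos(b,b), inpos(b,d), marked(a), marked(d), ready(b,a)}
2. free(d,d)  →  {inpos(b,b), inpos(b,d), inpos(d,d), marked(a), ready(b,a)}
3. drop(b)  →  {inpos(b,b), inpos(b,d), inpos(d,d), marked(a), ready(b,a), ready(b,b)}
4. bind(b,b)  →  {above(b), inpos(b,b), inpos(b,d), inpos(d,d), marked(a), near(b), ready(b,a)}

free(b,b); free(d,d); drop(b); bind(b,b)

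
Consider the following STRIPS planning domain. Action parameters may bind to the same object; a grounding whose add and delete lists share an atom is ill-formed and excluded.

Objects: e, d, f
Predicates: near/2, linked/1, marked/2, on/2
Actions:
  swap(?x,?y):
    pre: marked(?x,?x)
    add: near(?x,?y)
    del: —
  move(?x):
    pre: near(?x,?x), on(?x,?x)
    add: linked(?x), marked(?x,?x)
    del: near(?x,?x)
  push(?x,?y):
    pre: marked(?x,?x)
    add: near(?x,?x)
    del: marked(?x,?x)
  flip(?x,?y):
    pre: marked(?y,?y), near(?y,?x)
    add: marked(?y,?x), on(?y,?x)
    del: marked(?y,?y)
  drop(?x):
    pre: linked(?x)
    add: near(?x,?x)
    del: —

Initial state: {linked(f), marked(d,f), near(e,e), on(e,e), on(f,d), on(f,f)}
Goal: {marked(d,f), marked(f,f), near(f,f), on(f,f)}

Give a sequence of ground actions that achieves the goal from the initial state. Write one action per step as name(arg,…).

drop(f); move(f); swap(f,f)

1. drop(f)  →  {linked(f), marked(d,f), near(e,e), near(f,f), on(e,e), on(f,d), on(f,f)}
2. move(f)  →  {linked(f), marked(d,f), marked(f,f), near(e,e), on(e,e), on(f,d), on(f,f)}
3. swap(f,f)  →  {linked(f), marked(d,f), marked(f,f), near(e,e), near(f,f), on(e,e), on(f,d), on(f,f)}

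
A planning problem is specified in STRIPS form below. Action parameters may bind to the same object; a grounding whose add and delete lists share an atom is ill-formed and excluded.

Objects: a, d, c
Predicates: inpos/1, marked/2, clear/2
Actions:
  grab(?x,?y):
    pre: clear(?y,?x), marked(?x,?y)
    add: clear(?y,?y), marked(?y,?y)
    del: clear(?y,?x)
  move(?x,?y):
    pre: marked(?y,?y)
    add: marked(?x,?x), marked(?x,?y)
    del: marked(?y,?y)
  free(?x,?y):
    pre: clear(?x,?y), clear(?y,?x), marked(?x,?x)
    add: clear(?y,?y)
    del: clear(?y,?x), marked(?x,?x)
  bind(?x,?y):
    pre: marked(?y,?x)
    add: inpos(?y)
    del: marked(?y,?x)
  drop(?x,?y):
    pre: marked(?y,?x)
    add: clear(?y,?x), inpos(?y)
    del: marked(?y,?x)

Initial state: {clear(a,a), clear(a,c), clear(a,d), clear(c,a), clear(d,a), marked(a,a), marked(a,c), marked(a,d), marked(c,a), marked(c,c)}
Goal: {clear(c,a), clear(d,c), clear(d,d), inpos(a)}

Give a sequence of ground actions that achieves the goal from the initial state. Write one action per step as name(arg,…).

1. grab(a,d)  →  {clear(a,a), clear(a,c), clear(a,d), clear(c,a), clear(d,d), marked(a,a), marked(a,c), marked(a,d), marked(c,a), marked(c,c), marked(d,d)}
2. move(d,c)  →  {clear(a,a), clear(a,c), clear(a,d), clear(c,a), clear(d,d), marked(a,a), marked(a,c), marked(a,d), marked(c,a), marked(d,c), marked(d,d)}
3. bind(a,a)  →  {clear(a,a), clear(a,c), clear(a,d), clear(c,a), clear(d,d), inpos(a), marked(a,c), marked(a,d), marked(c,a), marked(d,c), marked(d,d)}
4. drop(c,d)  →  {clear(a,a), clear(a,c), clear(a,d), clear(c,a), clear(d,c), clear(d,d), inpos(a), inpos(d), marked(a,c), marked(a,d), marked(c,a), marked(d,d)}

grab(a,d); move(d,c); bind(a,a); drop(c,d)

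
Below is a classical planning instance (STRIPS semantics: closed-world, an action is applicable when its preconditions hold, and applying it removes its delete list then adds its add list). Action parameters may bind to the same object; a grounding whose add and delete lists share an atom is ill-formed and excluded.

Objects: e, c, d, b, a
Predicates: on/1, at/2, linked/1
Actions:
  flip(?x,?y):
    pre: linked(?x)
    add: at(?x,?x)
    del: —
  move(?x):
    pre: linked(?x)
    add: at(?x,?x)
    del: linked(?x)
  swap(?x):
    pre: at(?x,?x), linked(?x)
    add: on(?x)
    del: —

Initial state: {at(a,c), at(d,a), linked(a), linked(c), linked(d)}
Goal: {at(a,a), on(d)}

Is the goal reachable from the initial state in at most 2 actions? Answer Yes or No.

No

1. flip(d,e)  →  {at(a,c), at(d,a), at(d,d), linked(a), linked(c), linked(d)}
2. flip(a,e)  →  {at(a,a), at(a,c), at(d,a), at(d,d), linked(a), linked(c), linked(d)}
3. swap(d)  →  {at(a,a), at(a,c), at(d,a), at(d,d), linked(a), linked(c), linked(d), on(d)}
optimal plan length = 3; 3 > 2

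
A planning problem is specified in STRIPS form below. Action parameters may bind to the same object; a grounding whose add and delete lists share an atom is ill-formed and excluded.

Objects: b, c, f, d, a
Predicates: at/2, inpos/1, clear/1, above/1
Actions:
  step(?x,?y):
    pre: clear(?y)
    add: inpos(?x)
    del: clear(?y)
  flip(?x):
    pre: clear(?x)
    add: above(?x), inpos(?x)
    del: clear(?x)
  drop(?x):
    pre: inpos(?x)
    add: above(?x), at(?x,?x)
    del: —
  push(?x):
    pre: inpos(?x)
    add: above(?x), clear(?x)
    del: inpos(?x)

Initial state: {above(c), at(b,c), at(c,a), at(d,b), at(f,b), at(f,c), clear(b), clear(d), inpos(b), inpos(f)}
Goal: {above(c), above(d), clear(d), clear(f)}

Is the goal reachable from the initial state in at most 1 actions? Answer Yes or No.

1. step(d,b)  →  {above(c), at(b,c), at(c,a), at(d,b), at(f,b), at(f,c), clear(d), inpos(b), inpos(d), inpos(f)}
2. drop(d)  →  {above(c), above(d), at(b,c), at(c,a), at(d,b), at(d,d), at(f,b), at(f,c), clear(d), inpos(b), inpos(d), inpos(f)}
3. push(f)  →  {above(c), above(d), above(f), at(b,c), at(c,a), at(d,b), at(d,d), at(f,b), at(f,c), clear(d), clear(f), inpos(b), inpos(d)}
optimal plan length = 3; 3 > 1

No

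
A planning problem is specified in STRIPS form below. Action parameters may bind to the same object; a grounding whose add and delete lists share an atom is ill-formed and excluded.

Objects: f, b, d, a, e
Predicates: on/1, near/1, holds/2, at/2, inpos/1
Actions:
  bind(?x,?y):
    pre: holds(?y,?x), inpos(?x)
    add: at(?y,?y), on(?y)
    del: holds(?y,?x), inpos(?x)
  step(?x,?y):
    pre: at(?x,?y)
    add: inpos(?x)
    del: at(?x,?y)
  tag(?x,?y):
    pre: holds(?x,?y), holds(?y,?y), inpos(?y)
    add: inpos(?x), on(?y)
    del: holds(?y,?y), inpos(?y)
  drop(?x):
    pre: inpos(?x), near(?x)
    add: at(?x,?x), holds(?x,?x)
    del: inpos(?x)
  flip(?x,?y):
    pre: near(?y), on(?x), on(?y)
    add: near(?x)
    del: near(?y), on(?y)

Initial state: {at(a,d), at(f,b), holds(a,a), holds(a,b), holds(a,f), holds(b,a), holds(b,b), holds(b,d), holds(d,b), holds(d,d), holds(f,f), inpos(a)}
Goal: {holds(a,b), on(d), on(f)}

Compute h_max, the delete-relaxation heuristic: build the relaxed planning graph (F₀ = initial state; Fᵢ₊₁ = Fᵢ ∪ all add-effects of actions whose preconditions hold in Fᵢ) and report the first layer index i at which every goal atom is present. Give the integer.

F0 = init (12 atoms)
F1 = F0 ∪ {at(a,a), at(b,b), inpos(b), inpos(f), on(a), on(b)}  (18 atoms)
F2 = F1 ∪ {at(d,d), at(f,f), inpos(d), on(d), on(f)}  (23 atoms)
goal ⊆ F2  ⇒  h_max = 2

2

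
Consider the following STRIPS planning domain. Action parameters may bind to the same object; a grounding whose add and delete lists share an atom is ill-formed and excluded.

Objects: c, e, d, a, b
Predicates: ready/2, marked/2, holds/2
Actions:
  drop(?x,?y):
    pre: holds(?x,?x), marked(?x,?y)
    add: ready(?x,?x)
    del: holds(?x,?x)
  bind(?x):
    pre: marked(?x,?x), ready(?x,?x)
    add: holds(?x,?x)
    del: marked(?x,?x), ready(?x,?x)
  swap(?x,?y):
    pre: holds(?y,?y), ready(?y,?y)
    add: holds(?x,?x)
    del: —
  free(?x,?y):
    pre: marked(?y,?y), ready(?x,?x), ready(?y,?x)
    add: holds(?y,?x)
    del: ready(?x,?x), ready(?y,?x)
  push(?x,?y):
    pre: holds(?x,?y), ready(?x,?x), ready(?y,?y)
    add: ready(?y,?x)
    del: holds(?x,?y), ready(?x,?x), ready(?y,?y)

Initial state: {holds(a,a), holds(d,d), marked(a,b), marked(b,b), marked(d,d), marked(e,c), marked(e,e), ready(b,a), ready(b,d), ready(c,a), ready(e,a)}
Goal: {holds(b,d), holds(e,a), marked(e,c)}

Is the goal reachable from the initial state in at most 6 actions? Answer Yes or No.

Yes

1. drop(d,d)  →  {holds(a,a), marked(a,b), marked(b,b), marked(d,d), marked(e,c), marked(e,e), ready(b,a), ready(b,d), ready(c,a), ready(d,d), ready(e,a)}
2. drop(a,b)  →  {marked(a,b), marked(b,b), marked(d,d), marked(e,c), marked(e,e), ready(a,a), ready(b,a), ready(b,d), ready(c,a), ready(d,d), ready(e,a)}
3. free(d,b)  →  {holds(b,d), marked(a,b), marked(b,b), marked(d,d), marked(e,c), marked(e,e), ready(a,a), ready(b,a), ready(c,a), ready(e,a)}
4. free(a,e)  →  {holds(b,d), holds(e,a), marked(a,b), marked(b,b), marked(d,d), marked(e,c), marked(e,e), ready(b,a), ready(c,a)}
optimal plan length = 4; 4 ≤ 6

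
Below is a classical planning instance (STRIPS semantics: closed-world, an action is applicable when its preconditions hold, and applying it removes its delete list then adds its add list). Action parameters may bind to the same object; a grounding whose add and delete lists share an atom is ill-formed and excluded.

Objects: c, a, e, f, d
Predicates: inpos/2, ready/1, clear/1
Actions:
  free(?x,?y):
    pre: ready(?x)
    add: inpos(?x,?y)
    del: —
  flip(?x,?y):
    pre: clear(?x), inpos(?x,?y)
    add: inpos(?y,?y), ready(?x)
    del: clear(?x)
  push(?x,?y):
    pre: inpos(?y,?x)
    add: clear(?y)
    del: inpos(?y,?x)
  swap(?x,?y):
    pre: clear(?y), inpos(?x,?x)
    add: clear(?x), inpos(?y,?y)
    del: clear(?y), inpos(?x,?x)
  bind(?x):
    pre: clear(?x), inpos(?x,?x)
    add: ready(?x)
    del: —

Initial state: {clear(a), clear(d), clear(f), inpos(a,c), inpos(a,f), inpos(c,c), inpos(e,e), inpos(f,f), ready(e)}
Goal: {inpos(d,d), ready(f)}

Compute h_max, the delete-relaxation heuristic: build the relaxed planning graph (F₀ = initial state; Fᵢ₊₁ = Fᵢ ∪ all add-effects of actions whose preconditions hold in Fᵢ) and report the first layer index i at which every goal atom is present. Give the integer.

1

F0 = init (9 atoms)
F1 = F0 ∪ {clear(c), clear(e), inpos(a,a), inpos(d,d), inpos(e,a), inpos(e,c), inpos(e,d), inpos(e,f), ready(a), ready(f)}  (19 atoms)
goal ⊆ F1  ⇒  h_max = 1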